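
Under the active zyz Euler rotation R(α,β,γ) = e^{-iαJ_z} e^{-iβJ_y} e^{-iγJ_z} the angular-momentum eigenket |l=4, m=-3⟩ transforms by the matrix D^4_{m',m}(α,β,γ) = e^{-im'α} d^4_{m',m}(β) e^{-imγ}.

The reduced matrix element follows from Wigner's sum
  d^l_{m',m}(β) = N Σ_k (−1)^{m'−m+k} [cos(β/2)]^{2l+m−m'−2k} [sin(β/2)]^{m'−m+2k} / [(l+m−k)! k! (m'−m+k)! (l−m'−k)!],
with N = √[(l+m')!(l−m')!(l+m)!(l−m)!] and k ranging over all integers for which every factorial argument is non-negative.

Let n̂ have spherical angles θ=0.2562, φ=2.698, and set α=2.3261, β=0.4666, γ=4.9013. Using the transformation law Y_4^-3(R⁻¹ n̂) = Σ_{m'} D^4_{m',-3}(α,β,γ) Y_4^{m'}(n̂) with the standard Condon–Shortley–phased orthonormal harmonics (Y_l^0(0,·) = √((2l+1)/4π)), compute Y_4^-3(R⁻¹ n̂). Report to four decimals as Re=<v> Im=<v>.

Need the full column D^4_{m',-3} for m'=−4..4 at α=2.3261, β=0.4666, γ=4.9013.
cos(β/2)=0.972909, sin(β/2)=0.231189
d^4_{-4,-3}: single k=1 term ⇒ +0.539533;  D = +0.232906-0.486673i
d^4_{-3,-3}: k∈[0..1] ⇒ +0.802744 -0.317297 = +0.485446;  D = -0.462462+0.147603i
d^4_{-2,-3}: k∈[0..1] ⇒ -0.713735 +0.120906 = -0.592828;  D = -0.518385-0.287615i
d^4_{-1,-3}: k∈[0..1] ⇒ +0.359781 -0.033859 = +0.325922;  D = -0.080243-0.315890i
d^4_{0,-3}: k∈[0..1] ⇒ -0.127447 +0.007196 = -0.120250;  D = +0.064560-0.101450i
d^4_{1,-3}: k∈[0..1] ⇒ +0.033859 -0.001147 = +0.032712;  D = +0.032132-0.006132i
d^4_{2,-3}: k∈[0..1] ⇒ -0.006827 +0.000129 = -0.006699;  D = +0.005425+0.003930i
d^4_{3,-3}: k∈[0..1] ⇒ +0.001012 -0.000008 = +0.001004;  D = +0.000128+0.000995i
d^4_{4,-3}: single k=0 term ⇒ -0.000097;  D = -0.000062+0.000075i
Y_4^{m'}(θ=0.2562,φ=2.698) and Σ D·Y over m':
  (+0.2329-0.4867i)·(-0.0004+0.0018i)  (-0.4625+0.1476i)·(-0.0047-0.0191i)  (-0.5184-0.2876i)·(+0.0753+0.0924i)  (-0.0802-0.3159i)·(-0.3719-0.1767i)  (+0.0646-0.1015i)·(+0.5898+0.0000i)  (+0.0321-0.0061i)·(+0.3719-0.1767i)  (+0.0054+0.0039i)·(+0.0753-0.0924i)  (+0.0001+0.0010i)·(+0.0047-0.0191i)  (-0.0001+0.0001i)·(-0.0004-0.0018i)
Y_4^-3(R⁻¹ n̂) = +0.017080+0.002836i

Re=0.0171 Im=0.0028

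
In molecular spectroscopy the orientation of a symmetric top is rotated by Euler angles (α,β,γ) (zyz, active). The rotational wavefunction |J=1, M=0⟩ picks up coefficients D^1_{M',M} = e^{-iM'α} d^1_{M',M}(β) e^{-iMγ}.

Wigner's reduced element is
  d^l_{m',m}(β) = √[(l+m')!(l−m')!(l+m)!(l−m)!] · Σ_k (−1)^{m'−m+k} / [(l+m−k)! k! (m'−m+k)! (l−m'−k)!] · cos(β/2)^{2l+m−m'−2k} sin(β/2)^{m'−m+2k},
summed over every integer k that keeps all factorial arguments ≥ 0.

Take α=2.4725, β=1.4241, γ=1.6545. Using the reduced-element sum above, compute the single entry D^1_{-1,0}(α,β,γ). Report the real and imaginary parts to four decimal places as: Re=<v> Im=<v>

D^1_{-1,0}(2.4725,1.4241,1.6545) = e^{-i·-1·2.4725}·d^1_{-1,0}(1.4241)·e^{-i·0·1.6545}. Compute d first:
With c≡cos(β/2)=0.757024 and s≡sin(β/2)=0.653387, N=[1·2·1·1]^{1/2}=1.414214
The bounds max(0,m−m')=1 and min(l+m,l−m')=1 give 1 term
  k=1: (−1)^0·1.4142/(1)·0.7570^1·0.6534^1 = +0.699512
d^1_{-1,0}(1.4241) = +0.699512
Phases: e^{-i·(-1)·2.4725}=-0.784385+0.620275i, e^{-i·(0)·1.6545}=+1.000000+0.000000i ⇒ D=-0.548687+0.433889i

Re=-0.5487 Im=0.4339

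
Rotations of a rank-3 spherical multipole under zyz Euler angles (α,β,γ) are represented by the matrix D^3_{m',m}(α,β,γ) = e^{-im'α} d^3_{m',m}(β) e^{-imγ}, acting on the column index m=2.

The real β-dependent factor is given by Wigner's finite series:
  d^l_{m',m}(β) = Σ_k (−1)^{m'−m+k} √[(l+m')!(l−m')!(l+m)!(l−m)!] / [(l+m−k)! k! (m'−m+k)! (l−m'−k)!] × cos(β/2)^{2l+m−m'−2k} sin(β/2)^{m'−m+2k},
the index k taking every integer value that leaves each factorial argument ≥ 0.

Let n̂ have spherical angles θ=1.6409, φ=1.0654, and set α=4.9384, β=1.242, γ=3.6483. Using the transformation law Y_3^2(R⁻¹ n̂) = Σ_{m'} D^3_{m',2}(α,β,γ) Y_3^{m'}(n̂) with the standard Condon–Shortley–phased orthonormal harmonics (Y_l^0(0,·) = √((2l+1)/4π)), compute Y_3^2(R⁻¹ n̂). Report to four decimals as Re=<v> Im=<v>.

Re=0.3076 Im=-0.1697

Need the full column D^3_{m',2} for m'=−3..3 at α=4.9384, β=1.242, γ=3.6483.
cos(β/2)=0.813297, sin(β/2)=0.581849
d^3_{-3,2}: single k=5 term ⇒ +0.132854;  D = +0.043726+0.125452i
d^3_{-2,2}: k∈[4..5] ⇒ +0.379061 -0.038803 = +0.340258;  D = -0.288033+0.181142i
d^3_{-1,2}: k∈[3..4] ⇒ +0.670205 -0.171514 = +0.498691;  D = -0.353334-0.351920i
d^3_{0,2}: k∈[2..3] ⇒ +0.811293 -0.415240 = +0.396052;  D = +0.209498-0.336107i
d^3_{1,2}: k∈[1..2] ⇒ +0.654721 -0.670205 = -0.015485;  D = -0.014642-0.005038i
d^3_{2,2}: k∈[0..1] ⇒ +0.289398 -0.740605 = -0.451208;  D = +0.047451-0.448706i
d^3_{3,2}: single k=0 term ⇒ -0.507144;  D = +0.503458-0.061039i
Y_3^{m'}(θ=1.6409,φ=1.0654) and Σ D·Y over m':
  (+0.0437+0.1255i)·(-0.4135+0.0226i)  (-0.2880+0.1811i)·(+0.0378+0.0604i)  (-0.3533-0.3519i)·(-0.1523+0.2752i)  (+0.2095-0.3361i)·(+0.0778+0.0000i)  (-0.0146-0.0050i)·(+0.1523+0.2752i)  (+0.0475-0.4487i)·(+0.0378-0.0604i)  (+0.5035-0.0610i)·(+0.4135+0.0226i)
Y_3^2(R⁻¹ n̂) = +0.307627-0.169705i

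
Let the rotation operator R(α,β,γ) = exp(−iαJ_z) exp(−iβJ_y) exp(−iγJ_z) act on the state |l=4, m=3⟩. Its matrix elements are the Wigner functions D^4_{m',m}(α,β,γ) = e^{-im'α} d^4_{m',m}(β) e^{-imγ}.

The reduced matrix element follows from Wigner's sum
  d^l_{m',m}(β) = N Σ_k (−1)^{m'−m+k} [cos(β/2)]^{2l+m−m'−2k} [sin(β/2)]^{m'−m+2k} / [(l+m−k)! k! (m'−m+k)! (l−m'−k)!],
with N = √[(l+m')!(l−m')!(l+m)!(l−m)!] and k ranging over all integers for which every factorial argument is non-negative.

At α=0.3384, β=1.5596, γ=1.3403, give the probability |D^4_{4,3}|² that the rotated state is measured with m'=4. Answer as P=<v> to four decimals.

P=0.0334

Split into d^4_{4,3}(β=1.5596) × two z-phases.
c=cos(1.5596/2)=0.711054, s=sin(1.5596/2)=0.703137; N=√[40320·1·5040·1]=14255.272709
k∈{0} keeps every argument non-negative
  k=0: (−1)^1·14255.2727/(5040)·0.7111^7·0.7031^1 = -0.182770
d^4_{4,3}(1.5596) = -0.182770
|D^4_{4,3}|² = |d^4_{4,3}(β)|² = (-0.182770)² = 0.033405 (the z-rotation phases have unit modulus)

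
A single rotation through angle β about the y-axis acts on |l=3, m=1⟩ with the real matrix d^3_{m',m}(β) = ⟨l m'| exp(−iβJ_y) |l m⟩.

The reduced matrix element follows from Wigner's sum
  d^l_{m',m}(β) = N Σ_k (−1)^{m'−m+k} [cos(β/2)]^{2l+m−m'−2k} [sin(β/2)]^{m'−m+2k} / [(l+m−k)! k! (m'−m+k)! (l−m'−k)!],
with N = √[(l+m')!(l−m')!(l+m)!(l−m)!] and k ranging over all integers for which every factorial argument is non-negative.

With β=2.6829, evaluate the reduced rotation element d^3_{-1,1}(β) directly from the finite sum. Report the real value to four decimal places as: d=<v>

d=0.4962

d^3_{-1,1}(β=2.6829) via Wigner's sum:
Half-angle: c=0.227341, s=0.973815. N=√(2·24·24·2)=48.000000
The bounds max(0,m−m')=2 and min(l+m,l−m')=4 give 3 terms
  k=2: (−1)^0·48.0000/(8)·0.2273^4·0.9738^2 = +0.015199
  k=3: (−1)^1·48.0000/(6)·0.2273^2·0.9738^4 = -0.371836
  k=4: (−1)^2·48.0000/(48)·0.2273^0·0.9738^6 = +0.852824
d^3_{-1,1}(2.6829) = +0.015199 -0.371836 +0.852824 = +0.496187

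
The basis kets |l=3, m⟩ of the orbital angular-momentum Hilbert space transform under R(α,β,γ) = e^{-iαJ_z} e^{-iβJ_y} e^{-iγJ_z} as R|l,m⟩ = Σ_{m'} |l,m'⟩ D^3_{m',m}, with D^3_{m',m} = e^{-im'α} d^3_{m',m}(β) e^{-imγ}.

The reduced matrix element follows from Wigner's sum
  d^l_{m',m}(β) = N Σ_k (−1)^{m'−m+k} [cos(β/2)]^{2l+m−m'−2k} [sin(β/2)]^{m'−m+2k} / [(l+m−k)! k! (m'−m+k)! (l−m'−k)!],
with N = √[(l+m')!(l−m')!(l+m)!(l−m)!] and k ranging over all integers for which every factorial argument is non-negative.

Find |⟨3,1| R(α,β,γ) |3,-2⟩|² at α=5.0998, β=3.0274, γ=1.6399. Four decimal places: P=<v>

First d^3_{1,-2}(β=3.0274), then the phase factors e^{-i(1)α} and e^{-i(-2)γ}:
c=cos(3.0274/2)=0.057065, s=sin(3.0274/2)=0.998370; N=√[24·2·1·120]=75.894664
Admissible k: 0..1 (factorial args all ≥0)
  k=0: (−1)^3·75.8947/(12)·0.0571^3·0.9984^3 = -0.001170
  k=1: (−1)^4·75.8947/(24)·0.0571^1·0.9984^5 = +0.178991
d^3_{1,-2}(3.0274) = -0.001170 +0.178991 = +0.177821
|D^3_{1,-2}|² = |d^3_{1,-2}(β)|² = (+0.177821)² = 0.031620 (the z-rotation phases have unit modulus)

P=0.0316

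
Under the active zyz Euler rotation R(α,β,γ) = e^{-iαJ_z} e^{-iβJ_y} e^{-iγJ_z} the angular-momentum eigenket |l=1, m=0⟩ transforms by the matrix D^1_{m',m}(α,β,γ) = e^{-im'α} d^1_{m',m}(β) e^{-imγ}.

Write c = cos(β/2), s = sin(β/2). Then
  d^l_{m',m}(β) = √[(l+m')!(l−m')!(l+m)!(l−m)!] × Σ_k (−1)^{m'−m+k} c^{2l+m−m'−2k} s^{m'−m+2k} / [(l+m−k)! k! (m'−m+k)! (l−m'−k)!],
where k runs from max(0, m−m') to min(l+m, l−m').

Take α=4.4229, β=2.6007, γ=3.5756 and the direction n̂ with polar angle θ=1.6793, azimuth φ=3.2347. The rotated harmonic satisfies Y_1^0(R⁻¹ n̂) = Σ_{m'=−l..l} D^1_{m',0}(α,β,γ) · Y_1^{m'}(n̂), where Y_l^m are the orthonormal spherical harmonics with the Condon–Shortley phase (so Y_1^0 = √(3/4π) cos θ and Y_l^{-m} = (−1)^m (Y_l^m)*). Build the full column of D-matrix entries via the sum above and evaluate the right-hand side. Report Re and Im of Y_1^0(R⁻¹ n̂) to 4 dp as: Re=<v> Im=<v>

Re=0.1387 Im=0.0000

Need the full column D^1_{m',0} for m'=−1..1 at α=4.4229, β=2.6007, γ=3.5756.
cos(β/2)=0.267162, sin(β/2)=0.963652
d^1_{-1,0}: single k=1 term ⇒ +0.364090;  D = -0.103934-0.348940i
d^1_{0,0}: k∈[0..1] ⇒ +0.071375 -0.928625 = -0.857249;  D = -0.857249+0.000000i
d^1_{1,0}: single k=0 term ⇒ -0.364090;  D = +0.103934-0.348940i
Y_1^{m'}(θ=1.6793,φ=3.2347) and Σ D·Y over m':
  (-0.1039-0.3489i)·(-0.3420+0.0319i)  (-0.8572+0.0000i)·(-0.0529+0.0000i)  (+0.1039-0.3489i)·(+0.3420+0.0319i)
Y_1^0(R⁻¹ n̂) = +0.138729+0.000000i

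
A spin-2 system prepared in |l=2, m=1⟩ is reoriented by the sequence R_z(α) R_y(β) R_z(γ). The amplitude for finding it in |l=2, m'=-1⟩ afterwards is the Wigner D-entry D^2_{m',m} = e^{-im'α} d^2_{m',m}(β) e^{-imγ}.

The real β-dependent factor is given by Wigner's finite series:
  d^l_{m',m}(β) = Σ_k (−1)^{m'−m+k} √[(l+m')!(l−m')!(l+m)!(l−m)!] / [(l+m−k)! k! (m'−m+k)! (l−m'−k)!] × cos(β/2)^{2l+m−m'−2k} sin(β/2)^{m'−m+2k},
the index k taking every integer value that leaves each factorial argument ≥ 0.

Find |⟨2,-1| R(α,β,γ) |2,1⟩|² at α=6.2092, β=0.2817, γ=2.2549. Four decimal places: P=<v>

D^2_{-1,1}(6.2092,0.2817,2.2549) = e^{-i·-1·6.2092}·d^2_{-1,1}(0.2817)·e^{-i·1·2.2549}. Compute d first:
c=cos(0.2817/2)=0.990097, s=sin(0.2817/2)=0.140385; N=√[1·6·6·1]=6.000000
k: max(0,(1)−(-1))=2 … min(2+(1),2−(-1))=3
  k=2: (−1)^0·6.0000/(2)·0.9901^2·0.1404^2 = +0.057958
  k=3: (−1)^1·6.0000/(6)·0.9901^0·0.1404^4 = -0.000388
d^2_{-1,1}(0.2817) = +0.057958 -0.000388 = +0.057570
|D^2_{-1,1}|² = |d^2_{-1,1}(β)|² = (+0.057570)² = 0.003314 (the z-rotation phases have unit modulus)

P=0.0033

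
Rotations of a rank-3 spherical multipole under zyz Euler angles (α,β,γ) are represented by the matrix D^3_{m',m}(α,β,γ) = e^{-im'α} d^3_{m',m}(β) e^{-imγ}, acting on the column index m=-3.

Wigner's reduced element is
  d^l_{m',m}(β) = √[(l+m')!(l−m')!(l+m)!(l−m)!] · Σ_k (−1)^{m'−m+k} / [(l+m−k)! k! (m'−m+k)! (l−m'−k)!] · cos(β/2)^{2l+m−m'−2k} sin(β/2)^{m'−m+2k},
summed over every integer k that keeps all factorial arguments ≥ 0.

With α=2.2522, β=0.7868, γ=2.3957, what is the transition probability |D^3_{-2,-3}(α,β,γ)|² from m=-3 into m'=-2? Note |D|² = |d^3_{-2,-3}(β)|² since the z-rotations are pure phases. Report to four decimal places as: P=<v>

P=0.3983

First d^3_{-2,-3}(β=0.7868), then the phase factors e^{-i(-2)α} and e^{-i(-3)γ}:
Half-angle: c=0.923611, s=0.383331. N=√(1·120·1·720)=293.938769
k∈{0} keeps every argument non-negative
  k=0: (−1)^1·293.9388/(120)·0.9236^5·0.3833^1 = -0.631096
d^3_{-2,-3}(0.7868) = -0.631096
|D^3_{-2,-3}|² = |d^3_{-2,-3}(β)|² = (-0.631096)² = 0.398282 (the z-rotation phases have unit modulus)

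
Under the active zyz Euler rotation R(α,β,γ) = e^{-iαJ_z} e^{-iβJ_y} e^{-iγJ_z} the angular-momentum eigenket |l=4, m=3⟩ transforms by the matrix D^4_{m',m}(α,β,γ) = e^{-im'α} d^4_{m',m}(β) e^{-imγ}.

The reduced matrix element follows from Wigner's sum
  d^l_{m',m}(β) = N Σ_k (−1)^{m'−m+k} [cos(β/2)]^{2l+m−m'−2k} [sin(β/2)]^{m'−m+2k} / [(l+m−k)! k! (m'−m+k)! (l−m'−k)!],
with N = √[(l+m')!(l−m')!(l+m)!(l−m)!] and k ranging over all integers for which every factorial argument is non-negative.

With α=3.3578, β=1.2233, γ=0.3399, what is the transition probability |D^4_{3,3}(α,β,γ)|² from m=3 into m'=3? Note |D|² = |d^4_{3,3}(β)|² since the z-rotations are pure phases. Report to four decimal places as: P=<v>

First d^4_{3,3}(β=1.2233), then the phase factors e^{-i(3)α} and e^{-i(3)γ}:
With c≡cos(β/2)=0.818702 and s≡sin(β/2)=0.574219, N=[5040·1·5040·1]^{1/2}=5040.000000
Admissible k: 0..1 (factorial args all ≥0)
  k=0: (−1)^0·5040.0000/(5040)·0.8187^8·0.5742^0 = +0.201839
  k=1: (−1)^1·5040.0000/(720)·0.8187^6·0.5742^2 = -0.695036
d^4_{3,3}(1.2233) = +0.201839 -0.695036 = -0.493197
|D^4_{3,3}|² = |d^4_{3,3}(β)|² = (-0.493197)² = 0.243243 (the z-rotation phases have unit modulus)

P=0.2432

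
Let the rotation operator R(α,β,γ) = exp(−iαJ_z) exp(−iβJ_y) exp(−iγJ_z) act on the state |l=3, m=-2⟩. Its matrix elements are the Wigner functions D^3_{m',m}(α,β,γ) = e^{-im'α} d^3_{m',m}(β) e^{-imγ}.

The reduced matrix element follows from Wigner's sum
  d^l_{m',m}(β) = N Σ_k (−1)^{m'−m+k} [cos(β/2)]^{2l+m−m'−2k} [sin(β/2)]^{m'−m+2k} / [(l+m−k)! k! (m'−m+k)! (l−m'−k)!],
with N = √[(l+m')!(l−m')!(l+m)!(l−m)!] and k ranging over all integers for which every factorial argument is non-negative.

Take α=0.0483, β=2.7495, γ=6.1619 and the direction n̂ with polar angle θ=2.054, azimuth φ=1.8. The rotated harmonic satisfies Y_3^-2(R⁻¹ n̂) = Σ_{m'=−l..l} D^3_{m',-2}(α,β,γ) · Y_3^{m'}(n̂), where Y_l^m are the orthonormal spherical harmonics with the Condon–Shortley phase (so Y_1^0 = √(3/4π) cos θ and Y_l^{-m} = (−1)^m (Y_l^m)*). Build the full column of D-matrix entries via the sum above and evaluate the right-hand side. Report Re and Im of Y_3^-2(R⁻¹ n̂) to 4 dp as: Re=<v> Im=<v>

Need the full column D^3_{m',-2} for m'=−3..3 at α=0.0483, β=2.7495, γ=6.1619.
cos(β/2)=0.194793, sin(β/2)=0.980844
d^3_{-3,-2}: single k=1 term ⇒ +0.000674;  D = +0.000671-0.000066i
d^3_{-2,-2}: k∈[0..1] ⇒ +0.000055 -0.006926 = -0.006871;  D = -0.006798+0.000999i
d^3_{-1,-2}: k∈[0..1] ⇒ -0.000870 +0.044111 = +0.043241;  D = +0.042428-0.008348i
d^3_{0,-2}: k∈[0..1] ⇒ +0.007587 -0.192357 = -0.184770;  D = -0.179361+0.044382i
d^3_{1,-2}: k∈[0..1] ⇒ -0.044111 +0.559208 = +0.515097;  D = +0.493460-0.147723i
d^3_{2,-2}: k∈[0..1] ⇒ +0.175597 -0.890432 = -0.714835;  D = -0.674111+0.237829i
d^3_{3,-2}: single k=0 term ⇒ -0.433161;  D = -0.401050+0.163669i
Y_3^{m'}(θ=2.054,φ=1.8) and Σ D·Y over m':
  (+0.0007-0.0001i)·(+0.1839+0.2239i)  (-0.0068+0.0010i)·(+0.3339-0.1648i)  (+0.0424-0.0083i)·(-0.0052-0.0221i)  (-0.1794+0.0444i)·(+0.3330+0.0000i)  (+0.4935-0.1477i)·(+0.0052-0.0221i)  (-0.6741+0.2378i)·(+0.3339+0.1648i)  (-0.4010+0.1637i)·(-0.1839+0.2239i)
Y_3^-2(R⁻¹ n̂) = -0.289985-0.147737i

Re=-0.2900 Im=-0.1477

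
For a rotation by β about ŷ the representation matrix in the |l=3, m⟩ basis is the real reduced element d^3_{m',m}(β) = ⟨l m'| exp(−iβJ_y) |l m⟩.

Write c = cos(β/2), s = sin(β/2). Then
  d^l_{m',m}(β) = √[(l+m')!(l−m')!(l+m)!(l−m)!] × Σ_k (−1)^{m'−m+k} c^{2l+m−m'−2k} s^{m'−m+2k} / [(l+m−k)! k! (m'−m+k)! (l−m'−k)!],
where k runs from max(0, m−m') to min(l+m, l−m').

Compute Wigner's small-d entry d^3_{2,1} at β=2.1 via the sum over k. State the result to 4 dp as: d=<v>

d^3_{2,1}(β=2.1) via Wigner's sum:
Half-angle: c=0.497571, s=0.867423. N=√(120·1·24·2)=75.894664
Admissible k: 0..1 (factorial args all ≥0)
  k=0: (−1)^1·75.8947/(24)·0.4976^5·0.8674^1 = -0.083658
  k=1: (−1)^2·75.8947/(12)·0.4976^3·0.8674^3 = +0.508497
d^3_{2,1}(2.1) = -0.083658 +0.508497 = +0.424839

d=0.4248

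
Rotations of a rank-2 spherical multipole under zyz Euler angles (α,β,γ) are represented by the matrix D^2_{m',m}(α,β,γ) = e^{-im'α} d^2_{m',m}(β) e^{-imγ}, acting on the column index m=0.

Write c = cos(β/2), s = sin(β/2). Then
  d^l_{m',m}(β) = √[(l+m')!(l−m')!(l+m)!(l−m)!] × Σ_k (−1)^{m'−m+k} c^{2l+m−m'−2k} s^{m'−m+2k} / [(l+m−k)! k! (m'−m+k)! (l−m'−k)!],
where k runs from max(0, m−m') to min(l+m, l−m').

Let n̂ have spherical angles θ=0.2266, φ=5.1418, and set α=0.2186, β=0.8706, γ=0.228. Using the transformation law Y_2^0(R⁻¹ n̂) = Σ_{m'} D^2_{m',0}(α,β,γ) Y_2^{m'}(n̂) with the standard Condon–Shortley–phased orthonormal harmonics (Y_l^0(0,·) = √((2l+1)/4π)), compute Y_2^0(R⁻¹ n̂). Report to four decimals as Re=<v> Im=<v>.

Re=0.1016 Im=0.0000

Need the full column D^2_{m',0} for m'=−2..2 at α=0.2186, β=0.8706, γ=0.228.
cos(β/2)=0.906744, sin(β/2)=0.421682
d^2_{-2,0}: single k=2 term ⇒ +0.358109;  D = +0.324426+0.151625i
d^2_{-1,0}: k∈[1..2] ⇒ +0.770042 -0.166539 = +0.603503;  D = +0.589141+0.130878i
d^2_{0,0}: k∈[0..2] ⇒ +0.675986 -0.584790 +0.031619 = +0.122815;  D = +0.122815+0.000000i
d^2_{1,0}: k∈[0..1] ⇒ -0.770042 +0.166539 = -0.603503;  D = -0.589141+0.130878i
d^2_{2,0}: single k=0 term ⇒ +0.358109;  D = +0.324426-0.151625i
Y_2^{m'}(θ=0.2266,φ=5.1418) and Σ D·Y over m':
  (+0.3244+0.1516i)·(-0.0127+0.0148i)  (+0.5891+0.1309i)·(+0.0704+0.1538i)  (+0.1228+0.0000i)·(+0.5830+0.0000i)  (-0.5891+0.1309i)·(-0.0704+0.1538i)  (+0.3244-0.1516i)·(-0.0127-0.0148i)
Y_2^0(R⁻¹ n̂) = +0.101580-0.000000i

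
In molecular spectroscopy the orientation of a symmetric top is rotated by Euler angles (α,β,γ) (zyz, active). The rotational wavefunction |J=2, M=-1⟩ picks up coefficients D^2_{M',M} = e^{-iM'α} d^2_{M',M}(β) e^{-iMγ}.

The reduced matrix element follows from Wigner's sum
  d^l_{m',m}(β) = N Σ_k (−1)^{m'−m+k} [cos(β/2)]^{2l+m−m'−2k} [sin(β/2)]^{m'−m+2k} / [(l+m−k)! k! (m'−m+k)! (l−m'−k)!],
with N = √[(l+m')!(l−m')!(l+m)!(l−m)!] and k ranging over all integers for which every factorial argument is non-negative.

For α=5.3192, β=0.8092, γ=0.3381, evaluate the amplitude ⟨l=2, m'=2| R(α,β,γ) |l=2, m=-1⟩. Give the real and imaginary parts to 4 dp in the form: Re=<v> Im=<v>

D^2_{2,-1}(5.3192,0.8092,0.3381) = e^{-i·2·5.3192}·d^2_{2,-1}(0.8092)·e^{-i·-1·0.3381}. Compute d first:
c=cos(0.8092/2)=0.919260, s=sin(0.8092/2)=0.393651; N=√[24·1·1·6]=12.000000
k: max(0,(-1)−(2))=0 … min(2+(-1),2−(2))=0
  k=0: (−1)^3·12.0000/(6)·0.9193^1·0.3937^3 = -0.112151
d^2_{2,-1}(0.8092) = -0.112151
Attach z-rotation phases: D = e^{-i(2)(5.3192)}·(-0.112151)·e^{-i(-1)(0.3381)} = +0.071843-0.086118i

Re=0.0718 Im=-0.0861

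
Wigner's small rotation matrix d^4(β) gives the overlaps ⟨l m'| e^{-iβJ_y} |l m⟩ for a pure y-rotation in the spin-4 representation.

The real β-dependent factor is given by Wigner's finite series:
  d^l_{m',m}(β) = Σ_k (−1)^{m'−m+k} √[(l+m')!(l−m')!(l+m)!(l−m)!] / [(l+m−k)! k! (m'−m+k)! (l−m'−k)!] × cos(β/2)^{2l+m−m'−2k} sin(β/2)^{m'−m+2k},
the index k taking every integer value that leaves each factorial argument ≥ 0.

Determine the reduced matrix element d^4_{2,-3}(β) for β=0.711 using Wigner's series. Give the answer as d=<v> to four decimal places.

d=-0.0451

d^4_{2,-3}(β=0.711) via Wigner's sum:
c=cos(0.711/2)=0.937473, s=sin(0.711/2)=0.348059; N=√[720·2·1·5040]=2693.993318
k∈{0,1} keeps every argument non-negative
  k=0: (−1)^5·2693.9933/(240)·0.9375^3·0.3481^5 = -0.047242
  k=1: (−1)^6·2693.9933/(720)·0.9375^1·0.3481^7 = +0.002171
d^4_{2,-3}(0.711) = -0.047242 +0.002171 = -0.045071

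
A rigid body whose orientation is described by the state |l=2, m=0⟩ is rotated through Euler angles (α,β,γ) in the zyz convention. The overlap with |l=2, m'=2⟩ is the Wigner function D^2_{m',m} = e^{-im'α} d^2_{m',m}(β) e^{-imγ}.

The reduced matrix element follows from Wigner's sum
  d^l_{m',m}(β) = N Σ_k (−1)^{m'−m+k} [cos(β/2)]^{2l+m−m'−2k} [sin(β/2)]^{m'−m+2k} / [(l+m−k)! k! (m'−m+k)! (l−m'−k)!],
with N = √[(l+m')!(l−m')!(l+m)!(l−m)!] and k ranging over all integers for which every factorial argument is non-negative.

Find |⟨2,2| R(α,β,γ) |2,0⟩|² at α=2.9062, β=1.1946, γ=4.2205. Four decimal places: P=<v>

P=0.2806

First d^2_{2,0}(β=1.1946), then the phase factors e^{-i(2)α} and e^{-i(0)γ}:
Half-angle: c=0.826857, s=0.562412. N=√(24·1·2·2)=9.797959
The bounds max(0,m−m')=0 and min(l+m,l−m')=0 give 1 term
  k=0: (−1)^2·9.7980/(4)·0.8269^2·0.5624^2 = +0.529719
d^2_{2,0}(1.1946) = +0.529719
|D^2_{2,0}|² = |d^2_{2,0}(β)|² = (+0.529719)² = 0.280602 (the z-rotation phases have unit modulus)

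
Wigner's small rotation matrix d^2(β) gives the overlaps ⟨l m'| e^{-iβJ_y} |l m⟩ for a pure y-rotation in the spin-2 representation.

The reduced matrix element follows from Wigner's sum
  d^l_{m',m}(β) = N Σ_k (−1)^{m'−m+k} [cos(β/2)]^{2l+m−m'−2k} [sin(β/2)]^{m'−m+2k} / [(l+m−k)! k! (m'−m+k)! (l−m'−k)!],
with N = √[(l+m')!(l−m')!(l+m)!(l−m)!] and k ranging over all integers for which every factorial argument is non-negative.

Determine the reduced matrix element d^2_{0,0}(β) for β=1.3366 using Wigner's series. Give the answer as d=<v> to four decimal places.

d=-0.4192

d^2_{0,0}(β=1.3366) via Wigner's sum:
Half-angle: c=0.784876, s=0.619653. N=√(2·2·2·2)=4.000000
k∈{0,1,2} keeps every argument non-negative
  k=0: (−1)^0·4.0000/(4)·0.7849^4·0.6197^0 = +0.379494
  k=1: (−1)^1·4.0000/(1)·0.7849^2·0.6197^2 = -0.946148
  k=2: (−1)^2·4.0000/(4)·0.7849^0·0.6197^4 = +0.147432
d^2_{0,0}(1.3366) = +0.379494 -0.946148 +0.147432 = -0.419221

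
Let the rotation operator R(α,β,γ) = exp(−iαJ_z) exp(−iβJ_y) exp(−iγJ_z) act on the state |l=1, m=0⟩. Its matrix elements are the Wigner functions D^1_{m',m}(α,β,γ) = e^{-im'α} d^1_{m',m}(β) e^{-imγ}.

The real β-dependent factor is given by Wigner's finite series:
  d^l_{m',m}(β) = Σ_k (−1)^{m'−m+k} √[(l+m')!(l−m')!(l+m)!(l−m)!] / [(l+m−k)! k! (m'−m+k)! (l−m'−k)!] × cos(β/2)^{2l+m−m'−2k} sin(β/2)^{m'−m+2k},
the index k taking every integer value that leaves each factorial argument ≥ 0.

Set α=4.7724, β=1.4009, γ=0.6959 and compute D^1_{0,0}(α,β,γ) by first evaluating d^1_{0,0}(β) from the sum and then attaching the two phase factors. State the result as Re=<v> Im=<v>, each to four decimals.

D^1_{0,0}(4.7724,1.4009,0.6959) = e^{-i·0·4.7724}·d^1_{0,0}(1.4009)·e^{-i·0·0.6959}. Compute d first:
c=cos(1.4009/2)=0.764552, s=sin(1.4009/2)=0.644562; N=√[1·1·1·1]=1.000000
The bounds max(0,m−m')=0 and min(l+m,l−m')=1 give 2 terms
  k=0: (−1)^0·1.0000/(1)·0.7646^2·0.6446^0 = +0.584540
  k=1: (−1)^1·1.0000/(1)·0.7646^0·0.6446^2 = -0.415460
d^1_{0,0}(1.4009) = +0.584540 -0.415460 = +0.169080
Attach z-rotation phases: D = e^{-i(0)(4.7724)}·(+0.169080)·e^{-i(0)(0.6959)} = +0.169080+0.000000i

Re=0.1691 Im=0.0000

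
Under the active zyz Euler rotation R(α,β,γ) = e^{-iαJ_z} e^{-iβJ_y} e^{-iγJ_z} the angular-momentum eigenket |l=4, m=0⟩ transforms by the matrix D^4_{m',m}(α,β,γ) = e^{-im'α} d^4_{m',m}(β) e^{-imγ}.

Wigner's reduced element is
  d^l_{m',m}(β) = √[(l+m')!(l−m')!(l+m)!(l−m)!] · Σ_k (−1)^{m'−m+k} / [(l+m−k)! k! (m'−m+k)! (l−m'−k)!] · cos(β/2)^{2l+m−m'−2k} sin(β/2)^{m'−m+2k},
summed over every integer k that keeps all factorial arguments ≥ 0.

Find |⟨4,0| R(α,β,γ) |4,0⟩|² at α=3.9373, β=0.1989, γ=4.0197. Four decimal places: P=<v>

P=0.6585

D^4_{0,0}(3.9373,0.1989,4.0197) = e^{-i·0·3.9373}·d^4_{0,0}(0.1989)·e^{-i·0·4.0197}. Compute d first:
Half-angle: c=0.995059, s=0.099286. N=√(24·24·24·24)=576.000000
k∈{0,1,2,3,4} keeps every argument non-negative
  k=0: (−1)^0·576.0000/(576)·0.9951^8·0.0993^0 = +0.961148
  k=1: (−1)^1·576.0000/(36)·0.9951^6·0.0993^2 = -0.153105
  k=2: (−1)^2·576.0000/(16)·0.9951^4·0.0993^4 = +0.003430
  k=3: (−1)^3·576.0000/(36)·0.9951^2·0.0993^6 = -0.000015
  k=4: (−1)^4·576.0000/(576)·0.9951^0·0.0993^8 = +0.000000
d^4_{0,0}(0.1989) = +0.961148 -0.153105 +0.003430 -0.000015 +0.000000 = +0.811458
|D^4_{0,0}|² = |d^4_{0,0}(β)|² = (+0.811458)² = 0.658463 (the z-rotation phases have unit modulus)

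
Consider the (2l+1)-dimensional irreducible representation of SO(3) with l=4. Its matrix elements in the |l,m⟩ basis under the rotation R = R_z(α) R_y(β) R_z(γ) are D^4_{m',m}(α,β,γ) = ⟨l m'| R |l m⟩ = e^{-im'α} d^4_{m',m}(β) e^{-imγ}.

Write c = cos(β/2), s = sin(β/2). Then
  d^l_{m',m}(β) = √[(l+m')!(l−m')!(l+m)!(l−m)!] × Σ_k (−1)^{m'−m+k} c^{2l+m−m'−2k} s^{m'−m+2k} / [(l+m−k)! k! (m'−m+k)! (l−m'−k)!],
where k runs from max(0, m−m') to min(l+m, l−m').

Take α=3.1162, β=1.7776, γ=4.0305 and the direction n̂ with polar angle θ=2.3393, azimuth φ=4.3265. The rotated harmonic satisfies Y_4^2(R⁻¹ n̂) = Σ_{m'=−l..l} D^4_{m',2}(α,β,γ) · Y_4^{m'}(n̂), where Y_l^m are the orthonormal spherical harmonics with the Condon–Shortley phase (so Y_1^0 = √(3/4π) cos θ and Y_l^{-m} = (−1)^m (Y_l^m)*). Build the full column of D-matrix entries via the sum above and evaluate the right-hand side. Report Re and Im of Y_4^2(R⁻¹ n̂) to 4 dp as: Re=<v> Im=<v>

Re=0.0196 Im=-0.0027

Need the full column D^4_{m',2} for m'=−4..4 at α=3.1162, β=1.7776, γ=4.0305.
cos(β/2)=0.630344, sin(β/2)=0.776316
d^4_{-4,2}: single k=6 term ⇒ +0.460220;  D = -0.139775-0.438480i
d^4_{-3,2}: k∈[5..6] ⇒ +0.792703 -0.400785 = +0.391919;  D = +0.109512+0.376307i
d^4_{-2,2}: k∈[4..6] ⇒ +0.860114 -1.043680 +0.131919 = -0.051647;  D = +0.013168+0.049941i
d^4_{-1,2}: k∈[3..5] ⇒ +0.658444 -1.498068 +0.454447 = -0.385178;  D = -0.088716-0.374822i
d^4_{0,2}: k∈[2..4] ⇒ +0.358645 -1.450623 +0.825102 = -0.266877;  D = +0.054855+0.261179i
d^4_{1,2}: k∈[1..3] ⇒ +0.130232 -0.987666 +0.998712 = +0.141279;  D = +0.025519+0.138955i
d^4_{2,2}: k∈[0..2] ⇒ +0.024924 -0.453653 +0.860114 = +0.431384;  D = -0.067123-0.426130i
d^4_{3,2}: k∈[0..1] ⇒ -0.114854 +0.522624 = +0.407770;  D = +0.053201+0.404284i
d^4_{4,2}: single k=0 term ⇒ +0.200042;  D = -0.021055-0.198931i
Y_4^{m'}(θ=2.3393,φ=4.3265) and Σ D·Y over m':
  (-0.1398-0.4385i)·(+0.0032+0.1182i)  (+0.1095+0.3763i)·(-0.2961+0.1298i)  (+0.0132+0.0499i)·(-0.2952-0.2872i)  (-0.0887-0.3748i)·(+0.0340-0.0836i)  (+0.0549+0.2612i)·(-0.3517+0.0000i)  (+0.0255+0.1390i)·(-0.0340-0.0836i)  (-0.0671-0.4261i)·(-0.2952+0.2872i)  (+0.0532+0.4043i)·(+0.2961+0.1298i)  (-0.0211-0.1989i)·(+0.0032-0.1182i)
Y_4^2(R⁻¹ n̂) = +0.019567-0.002728i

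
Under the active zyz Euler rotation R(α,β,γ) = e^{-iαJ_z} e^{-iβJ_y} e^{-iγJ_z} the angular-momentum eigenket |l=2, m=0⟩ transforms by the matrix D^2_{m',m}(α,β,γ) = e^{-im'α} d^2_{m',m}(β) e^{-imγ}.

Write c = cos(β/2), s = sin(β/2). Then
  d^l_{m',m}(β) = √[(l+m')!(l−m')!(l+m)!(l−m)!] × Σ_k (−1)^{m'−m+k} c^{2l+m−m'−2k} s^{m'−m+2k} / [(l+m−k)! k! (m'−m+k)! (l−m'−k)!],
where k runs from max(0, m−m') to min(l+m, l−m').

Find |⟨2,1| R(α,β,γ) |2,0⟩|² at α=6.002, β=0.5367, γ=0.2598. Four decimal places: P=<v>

First d^2_{1,0}(β=0.5367), then the phase factors e^{-i(1)α} and e^{-i(0)γ}:
c=cos(0.5367/2)=0.964210, s=sin(0.5367/2)=0.265141; N=√[6·1·2·2]=4.898979
Admissible k: 0..1 (factorial args all ≥0)
  k=0: (−1)^1·4.8990/(2)·0.9642^3·0.2651^1 = -0.582193
  k=1: (−1)^2·4.8990/(2)·0.9642^1·0.2651^3 = +0.044023
d^2_{1,0}(0.5367) = -0.582193 +0.044023 = -0.538170
|D^2_{1,0}|² = |d^2_{1,0}(β)|² = (-0.538170)² = 0.289627 (the z-rotation phases have unit modulus)

P=0.2896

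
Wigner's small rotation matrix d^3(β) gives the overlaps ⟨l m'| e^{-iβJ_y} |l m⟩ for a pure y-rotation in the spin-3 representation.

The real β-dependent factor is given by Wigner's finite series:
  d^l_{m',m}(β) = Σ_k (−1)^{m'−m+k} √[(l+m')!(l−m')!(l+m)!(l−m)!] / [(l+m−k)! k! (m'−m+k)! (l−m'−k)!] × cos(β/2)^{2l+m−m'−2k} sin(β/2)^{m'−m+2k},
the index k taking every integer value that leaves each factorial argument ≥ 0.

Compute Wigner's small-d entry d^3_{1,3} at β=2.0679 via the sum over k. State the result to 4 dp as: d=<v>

d=0.1957

d^3_{1,3}(β=2.0679) via Wigner's sum:
With c≡cos(β/2)=0.511429 and s≡sin(β/2)=0.859326, N=[24·2·720·1]^{1/2}=185.903201
k: max(0,(3)−(1))=2 … min(3+(3),3−(1))=2
  k=2: (−1)^0·185.9032/(48)·0.5114^4·0.8593^2 = +0.195660
d^3_{1,3}(2.0679) = +0.195660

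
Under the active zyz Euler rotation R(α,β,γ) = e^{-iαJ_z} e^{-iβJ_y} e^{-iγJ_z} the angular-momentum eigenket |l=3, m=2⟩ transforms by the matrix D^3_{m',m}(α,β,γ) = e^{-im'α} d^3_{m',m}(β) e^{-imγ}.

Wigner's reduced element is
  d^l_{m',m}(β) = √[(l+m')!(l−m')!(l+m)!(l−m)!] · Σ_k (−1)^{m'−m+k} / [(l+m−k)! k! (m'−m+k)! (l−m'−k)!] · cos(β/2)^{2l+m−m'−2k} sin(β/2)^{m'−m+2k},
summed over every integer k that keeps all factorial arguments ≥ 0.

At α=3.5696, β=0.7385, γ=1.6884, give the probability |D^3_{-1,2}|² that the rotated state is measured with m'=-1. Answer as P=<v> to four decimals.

P=0.0498

D^3_{-1,2}(3.5696,0.7385,1.6884) = e^{-i·-1·3.5696}·d^3_{-1,2}(0.7385)·e^{-i·2·1.6884}. Compute d first:
With c≡cos(β/2)=0.932598 and s≡sin(β/2)=0.360916, N=[2·24·120·1]^{1/2}=75.894664
k∈{3,4} keeps every argument non-negative
  k=3: (−1)^0·75.8947/(12)·0.9326^3·0.3609^3 = +0.241175
  k=4: (−1)^1·75.8947/(24)·0.9326^1·0.3609^5 = -0.018060
d^3_{-1,2}(0.7385) = +0.241175 -0.018060 = +0.223115
|D^3_{-1,2}|² = |d^3_{-1,2}(β)|² = (+0.223115)² = 0.049780 (the z-rotation phases have unit modulus)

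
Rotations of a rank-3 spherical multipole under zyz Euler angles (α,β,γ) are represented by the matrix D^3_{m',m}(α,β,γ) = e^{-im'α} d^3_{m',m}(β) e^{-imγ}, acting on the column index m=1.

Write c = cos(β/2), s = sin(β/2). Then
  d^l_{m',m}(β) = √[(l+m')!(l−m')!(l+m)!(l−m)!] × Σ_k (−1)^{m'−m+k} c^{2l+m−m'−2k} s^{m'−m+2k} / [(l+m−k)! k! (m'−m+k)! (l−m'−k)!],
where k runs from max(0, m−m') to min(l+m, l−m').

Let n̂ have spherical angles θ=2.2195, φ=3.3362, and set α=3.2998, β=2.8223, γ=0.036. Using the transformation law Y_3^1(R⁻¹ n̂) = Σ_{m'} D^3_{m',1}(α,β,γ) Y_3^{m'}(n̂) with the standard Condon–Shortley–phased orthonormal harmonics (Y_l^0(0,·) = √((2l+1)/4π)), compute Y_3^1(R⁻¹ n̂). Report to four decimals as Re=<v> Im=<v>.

Need the full column D^3_{m',1} for m'=−3..3 at α=3.2998, β=2.8223, γ=0.036.
cos(β/2)=0.158969, sin(β/2)=0.987284
d^3_{-3,1}: single k=4 term ⇒ +0.092990;  D = -0.084188-0.039492i
d^3_{-2,1}: k∈[3..4] ⇒ +0.024451 -0.471544 = -0.447093;  D = -0.429630-0.123735i
d^3_{-1,1}: k∈[2..4] ⇒ +0.003735 -0.192080 +0.926086 = +0.737741;  D = -0.732239-0.089933i
d^3_{0,1}: k∈[1..3] ⇒ +0.000347 -0.040177 +0.516550 = +0.476721;  D = +0.476412-0.017158i
d^3_{1,1}: k∈[0..2] ⇒ +0.000016 -0.004980 +0.144060 = +0.139096;  D = -0.136482+0.026844i
d^3_{2,1}: k∈[0..1] ⇒ -0.000317 +0.024451 = +0.024134;  D = +0.022651-0.008330i
d^3_{3,1}: single k=0 term ⇒ +0.002411;  D = -0.002103+0.001178i
Y_3^{m'}(θ=2.2195,φ=3.3362) and Σ D·Y over m':
  (-0.0842-0.0395i)·(-0.1761+0.1164i)  (-0.4296-0.1237i)·(-0.3627+0.1488i)  (-0.7322-0.0899i)·(-0.2085+0.0411i)  (+0.4764-0.0172i)·(+0.2649+0.0000i)  (-0.1365+0.0268i)·(+0.2085+0.0411i)  (+0.0227-0.0083i)·(-0.3627-0.1488i)  (-0.0021+0.0012i)·(+0.1761+0.1164i)
Y_3^1(R⁻¹ n̂) = +0.436705-0.038156i

Re=0.4367 Im=-0.0382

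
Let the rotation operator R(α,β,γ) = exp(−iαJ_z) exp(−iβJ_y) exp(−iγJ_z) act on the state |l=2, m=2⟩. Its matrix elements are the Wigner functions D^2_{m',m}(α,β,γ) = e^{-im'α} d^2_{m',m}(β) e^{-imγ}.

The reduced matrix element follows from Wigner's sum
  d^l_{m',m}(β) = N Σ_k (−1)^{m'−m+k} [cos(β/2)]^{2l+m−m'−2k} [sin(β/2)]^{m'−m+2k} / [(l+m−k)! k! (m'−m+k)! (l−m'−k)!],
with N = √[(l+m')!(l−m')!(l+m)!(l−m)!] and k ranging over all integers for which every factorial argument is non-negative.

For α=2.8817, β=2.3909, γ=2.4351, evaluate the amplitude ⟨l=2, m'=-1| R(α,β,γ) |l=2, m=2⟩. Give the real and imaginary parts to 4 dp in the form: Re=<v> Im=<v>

Re=-0.2395 Im=-0.5397

First d^2_{-1,2}(β=2.3909), then the phase factors e^{-i(-1)α} and e^{-i(2)γ}:
With c≡cos(β/2)=0.366595 and s≡sin(β/2)=0.930381, N=[1·6·24·1]^{1/2}=12.000000
k∈{3} keeps every argument non-negative
  k=3: (−1)^0·12.0000/(6)·0.3666^1·0.9304^3 = +0.590471
d^2_{-1,2}(2.3909) = +0.590471
Phases: e^{-i·(-1)·2.8817}=-0.966418+0.256977i, e^{-i·(2)·2.4351}=+0.157157+0.987574i ⇒ D=-0.239532-0.539704i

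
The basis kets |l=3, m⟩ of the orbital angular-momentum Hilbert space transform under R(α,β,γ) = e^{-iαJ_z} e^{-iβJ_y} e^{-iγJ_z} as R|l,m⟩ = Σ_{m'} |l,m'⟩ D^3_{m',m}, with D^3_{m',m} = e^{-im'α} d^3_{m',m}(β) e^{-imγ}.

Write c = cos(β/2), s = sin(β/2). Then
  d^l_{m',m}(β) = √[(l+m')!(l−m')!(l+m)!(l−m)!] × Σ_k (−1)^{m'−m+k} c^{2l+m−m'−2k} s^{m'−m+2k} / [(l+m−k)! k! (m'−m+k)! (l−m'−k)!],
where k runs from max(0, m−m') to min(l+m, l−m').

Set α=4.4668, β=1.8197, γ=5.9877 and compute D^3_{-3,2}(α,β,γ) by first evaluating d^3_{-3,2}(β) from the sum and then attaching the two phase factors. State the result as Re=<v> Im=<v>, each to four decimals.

First d^3_{-3,2}(β=1.8197), then the phase factors e^{-i(-3)α} and e^{-i(2)γ}:
c=cos(1.8197/2)=0.613864, s=sin(1.8197/2)=0.789412; N=√[1·720·120·1]=293.938769
k: max(0,(2)−(-3))=5 … min(3+(2),3−(-3))=5
  k=5: (−1)^0·293.9388/(120)·0.6139^1·0.7894^5 = +0.460963
d^3_{-3,2}(1.8197) = +0.460963
D = (+0.671897+0.740645i)·(+0.460963)·(+0.830400+0.557167i) = +0.066969+0.456072i

Re=0.0670 Im=0.4561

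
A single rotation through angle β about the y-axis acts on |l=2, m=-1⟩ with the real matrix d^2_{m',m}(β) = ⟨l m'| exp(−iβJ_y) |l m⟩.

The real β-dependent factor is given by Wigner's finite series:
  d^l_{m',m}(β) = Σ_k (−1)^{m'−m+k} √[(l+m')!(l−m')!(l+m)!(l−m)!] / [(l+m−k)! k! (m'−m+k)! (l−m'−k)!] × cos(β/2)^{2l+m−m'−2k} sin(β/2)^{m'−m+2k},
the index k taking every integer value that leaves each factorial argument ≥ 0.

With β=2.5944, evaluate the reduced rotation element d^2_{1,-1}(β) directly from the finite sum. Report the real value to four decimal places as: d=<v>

d=-0.6563

d^2_{1,-1}(β=2.5944) via Wigner's sum:
c=cos(2.5944/2)=0.270196, s=sin(2.5944/2)=0.962805; N=√[6·1·1·6]=6.000000
k: max(0,(-1)−(1))=0 … min(2+(-1),2−(1))=1
  k=0: (−1)^2·6.0000/(2)·0.2702^2·0.9628^2 = +0.203028
  k=1: (−1)^3·6.0000/(6)·0.2702^0·0.9628^4 = -0.859318
d^2_{1,-1}(2.5944) = +0.203028 -0.859318 = -0.656291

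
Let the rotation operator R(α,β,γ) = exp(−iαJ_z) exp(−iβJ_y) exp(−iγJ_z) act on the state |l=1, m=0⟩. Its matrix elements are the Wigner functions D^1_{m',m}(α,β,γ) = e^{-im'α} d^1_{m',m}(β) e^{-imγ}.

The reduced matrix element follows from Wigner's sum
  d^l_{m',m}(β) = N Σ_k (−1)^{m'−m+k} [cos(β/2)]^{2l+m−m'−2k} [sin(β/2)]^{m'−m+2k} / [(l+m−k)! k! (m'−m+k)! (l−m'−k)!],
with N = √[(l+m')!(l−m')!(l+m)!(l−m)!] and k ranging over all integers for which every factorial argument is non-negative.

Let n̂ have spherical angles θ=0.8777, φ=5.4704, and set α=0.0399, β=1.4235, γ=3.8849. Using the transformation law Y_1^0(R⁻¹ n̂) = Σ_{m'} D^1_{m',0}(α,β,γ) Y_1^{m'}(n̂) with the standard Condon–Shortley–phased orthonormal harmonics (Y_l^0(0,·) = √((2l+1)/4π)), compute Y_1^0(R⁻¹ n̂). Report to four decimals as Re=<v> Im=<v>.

Re=0.2904 Im=0.0000

Need the full column D^1_{m',0} for m'=−1..1 at α=0.0399, β=1.4235, γ=3.8849.
cos(β/2)=0.757220, sin(β/2)=0.653160
d^1_{-1,0}: single k=1 term ⇒ +0.699450;  D = +0.698893+0.027901i
d^1_{0,0}: k∈[0..1] ⇒ +0.573382 -0.426618 = +0.146764;  D = +0.146764+0.000000i
d^1_{1,0}: single k=0 term ⇒ -0.699450;  D = -0.698893+0.027901i
Y_1^{m'}(θ=0.8777,φ=5.4704) and Σ D·Y over m':
  (+0.6989+0.0279i)·(+0.1827+0.1930i)  (+0.1468+0.0000i)·(+0.3122+0.0000i)  (-0.6989+0.0279i)·(-0.1827+0.1930i)
Y_1^0(R⁻¹ n̂) = +0.290446+0.000000i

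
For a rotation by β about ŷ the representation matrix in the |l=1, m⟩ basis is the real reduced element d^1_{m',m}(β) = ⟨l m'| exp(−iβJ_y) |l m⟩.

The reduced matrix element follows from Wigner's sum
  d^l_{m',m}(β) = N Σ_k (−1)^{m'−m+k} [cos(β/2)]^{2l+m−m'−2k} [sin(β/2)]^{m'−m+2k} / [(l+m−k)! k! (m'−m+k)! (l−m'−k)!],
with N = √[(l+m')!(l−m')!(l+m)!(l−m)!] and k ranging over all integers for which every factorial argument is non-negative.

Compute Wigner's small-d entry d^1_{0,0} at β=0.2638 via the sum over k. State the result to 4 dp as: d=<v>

d=0.9654

d^1_{0,0}(β=0.2638) via Wigner's sum:
Half-angle: c=0.991314, s=0.131518. N=√(1·1·1·1)=1.000000
The bounds max(0,m−m')=0 and min(l+m,l−m')=1 give 2 terms
  k=0: (−1)^0·1.0000/(1)·0.9913^2·0.1315^0 = +0.982703
  k=1: (−1)^1·1.0000/(1)·0.9913^0·0.1315^2 = -0.017297
d^1_{0,0}(0.2638) = +0.982703 -0.017297 = +0.965406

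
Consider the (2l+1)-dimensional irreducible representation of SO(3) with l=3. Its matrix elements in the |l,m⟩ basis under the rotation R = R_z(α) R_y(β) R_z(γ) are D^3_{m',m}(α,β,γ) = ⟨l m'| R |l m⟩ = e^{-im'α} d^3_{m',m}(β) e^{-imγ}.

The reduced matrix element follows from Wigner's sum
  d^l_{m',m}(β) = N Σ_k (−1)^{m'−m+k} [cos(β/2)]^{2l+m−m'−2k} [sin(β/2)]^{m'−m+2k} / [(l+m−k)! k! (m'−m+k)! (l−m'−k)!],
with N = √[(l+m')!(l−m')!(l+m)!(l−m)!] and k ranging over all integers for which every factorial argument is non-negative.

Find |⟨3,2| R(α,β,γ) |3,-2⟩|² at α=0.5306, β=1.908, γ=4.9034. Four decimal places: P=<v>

P=0.1990

Split into d^3_{2,-2}(β=1.908) × two z-phases.
c=cos(1.908/2)=0.578425, s=sin(1.908/2)=0.815736; N=√[120·1·1·120]=120.000000
The bounds max(0,m−m')=0 and min(l+m,l−m')=1 give 2 terms
  k=0: (−1)^4·120.0000/(24)·0.5784^2·0.8157^4 = +0.740733
  k=1: (−1)^5·120.0000/(120)·0.5784^0·0.8157^6 = -0.294644
d^3_{2,-2}(1.908) = +0.740733 -0.294644 = +0.446090
|D^3_{2,-2}|² = |d^3_{2,-2}(β)|² = (+0.446090)² = 0.198996 (the z-rotation phases have unit modulus)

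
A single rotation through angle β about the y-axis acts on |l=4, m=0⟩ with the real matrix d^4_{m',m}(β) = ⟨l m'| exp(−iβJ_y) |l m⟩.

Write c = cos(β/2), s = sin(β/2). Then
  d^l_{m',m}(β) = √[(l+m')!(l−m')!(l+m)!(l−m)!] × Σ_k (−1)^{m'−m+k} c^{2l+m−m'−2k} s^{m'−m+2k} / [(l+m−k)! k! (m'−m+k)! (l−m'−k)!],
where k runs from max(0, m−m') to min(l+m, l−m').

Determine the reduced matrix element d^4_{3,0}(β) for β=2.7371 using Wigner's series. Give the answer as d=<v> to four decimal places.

d^4_{3,0}(β=2.7371) via Wigner's sum:
With c≡cos(β/2)=0.200870 and s≡sin(β/2)=0.979618, N=[5040·1·24·24]^{1/2}=1703.830978
Admissible k: 0..1 (factorial args all ≥0)
  k=0: (−1)^3·1703.8310/(144)·0.2009^5·0.9796^3 = -0.003638
  k=1: (−1)^4·1703.8310/(144)·0.2009^3·0.9796^5 = +0.086516
d^4_{3,0}(2.7371) = -0.003638 +0.086516 = +0.082878

d=0.0829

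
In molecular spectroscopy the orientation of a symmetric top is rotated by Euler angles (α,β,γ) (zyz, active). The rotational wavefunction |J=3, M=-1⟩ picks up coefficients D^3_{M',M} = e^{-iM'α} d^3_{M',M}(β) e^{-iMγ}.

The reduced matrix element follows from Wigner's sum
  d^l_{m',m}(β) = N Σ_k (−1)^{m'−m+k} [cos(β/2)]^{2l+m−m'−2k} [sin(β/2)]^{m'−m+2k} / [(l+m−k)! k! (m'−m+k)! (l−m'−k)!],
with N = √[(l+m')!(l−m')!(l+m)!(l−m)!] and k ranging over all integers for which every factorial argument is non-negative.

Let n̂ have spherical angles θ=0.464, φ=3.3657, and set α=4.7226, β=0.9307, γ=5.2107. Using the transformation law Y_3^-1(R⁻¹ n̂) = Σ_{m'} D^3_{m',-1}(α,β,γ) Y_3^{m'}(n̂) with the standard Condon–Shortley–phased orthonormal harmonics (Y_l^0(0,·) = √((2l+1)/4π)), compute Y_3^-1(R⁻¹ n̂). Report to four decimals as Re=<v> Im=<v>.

Re=0.0191 Im=0.2200

Need the full column D^3_{m',-1} for m'=−3..3 at α=4.7226, β=0.9307, γ=5.2107.
cos(β/2)=0.893665, sin(β/2)=0.448736
d^3_{-3,-1}: single k=2 term ⇒ +0.497422;  D = +0.429444+0.251010i
d^3_{-2,-1}: k∈[1..2] ⇒ +0.808841 -0.407873 = +0.400968;  D = -0.198792+0.348220i
d^3_{-1,-1}: k∈[0..2] ⇒ +0.509386 -1.027470 +0.194295 = -0.323789;  D = +0.282818+0.157648i
d^3_{0,-1}: k∈[0..2] ⇒ -0.886041 +0.670204 -0.056327 = -0.272164;  D = -0.130079+0.239066i
d^3_{1,-1}: k∈[0..2] ⇒ +0.770603 -0.259061 +0.008165 = +0.519707;  D = +0.459018+0.243716i
d^3_{2,-1}: k∈[0..1] ⇒ -0.407873 +0.051419 = -0.356454;  D = +0.163935-0.316520i
d^3_{3,-1}: single k=0 term ⇒ +0.125417;  D = -0.111950-0.056540i
Y_3^{m'}(θ=0.464,φ=3.3657) and Σ D·Y over m':
  (+0.4294+0.2510i)·(-0.0293+0.0233i)  (-0.1988+0.3482i)·(+0.1650-0.0793i)  (+0.2828+0.1576i)·(-0.4228+0.0964i)  (-0.1301+0.2391i)·(+0.3332+0.0000i)  (+0.4590+0.2437i)·(+0.4228+0.0964i)  (+0.1639-0.3165i)·(+0.1650+0.0793i)  (-0.1119-0.0565i)·(+0.0293+0.0233i)
Y_3^-1(R⁻¹ n̂) = +0.019082+0.219961i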